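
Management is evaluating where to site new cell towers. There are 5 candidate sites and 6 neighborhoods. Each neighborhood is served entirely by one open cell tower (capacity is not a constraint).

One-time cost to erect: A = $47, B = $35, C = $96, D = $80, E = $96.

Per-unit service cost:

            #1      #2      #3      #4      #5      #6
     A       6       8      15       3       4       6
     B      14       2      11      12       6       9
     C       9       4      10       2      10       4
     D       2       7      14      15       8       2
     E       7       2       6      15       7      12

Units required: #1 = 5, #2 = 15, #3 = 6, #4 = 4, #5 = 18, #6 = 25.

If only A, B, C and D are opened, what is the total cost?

Total cost: 488

Each neighborhood is assigned to its cheapest site among the open ones.
{A, B, C, D}: #1→D 2·5=10, #2→B 2·15=30, #3→C 10·6=60, #4→C 2·4=8, #5→A 4·18=72, #6→D 2·25=50. Service 230; fixed 258; total 488.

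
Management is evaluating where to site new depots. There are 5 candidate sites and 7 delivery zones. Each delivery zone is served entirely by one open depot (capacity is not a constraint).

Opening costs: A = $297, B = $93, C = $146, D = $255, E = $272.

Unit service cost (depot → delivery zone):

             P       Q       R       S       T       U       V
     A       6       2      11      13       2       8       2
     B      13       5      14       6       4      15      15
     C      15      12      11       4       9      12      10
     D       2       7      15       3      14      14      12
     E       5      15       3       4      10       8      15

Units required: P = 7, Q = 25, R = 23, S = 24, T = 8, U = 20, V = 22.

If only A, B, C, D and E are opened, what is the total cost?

Each delivery zone is assigned to its cheapest site among the open ones.
{A, B, C, D, E}: P→D 2·7=14, Q→A 2·25=50, R→E 3·23=69, S→D 3·24=72, T→A 2·8=16, U→A 8·20=160, V→A 2·22=44. Service 425; fixed 1063; total 1488.

Total cost: 1488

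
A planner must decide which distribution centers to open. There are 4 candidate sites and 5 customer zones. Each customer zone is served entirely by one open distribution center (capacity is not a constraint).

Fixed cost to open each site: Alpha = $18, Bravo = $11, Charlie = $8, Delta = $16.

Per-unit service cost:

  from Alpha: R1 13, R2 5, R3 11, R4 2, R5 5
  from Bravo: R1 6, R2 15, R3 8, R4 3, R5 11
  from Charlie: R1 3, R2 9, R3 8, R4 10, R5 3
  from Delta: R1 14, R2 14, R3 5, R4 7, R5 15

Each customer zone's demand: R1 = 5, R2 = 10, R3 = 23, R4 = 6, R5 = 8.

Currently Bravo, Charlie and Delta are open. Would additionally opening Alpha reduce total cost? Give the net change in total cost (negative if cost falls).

Current service cost with {Bravo, Charlie, Delta}: 262.
Adding Alpha: each customer zone re-picks its cheapest; new service cost 216, saving 46.
Extra fixed cost: 18. Net change = 18 − 46 = -28.
(Totals: 297 → 269.)

Yes — net change −28 (cost falls by 28).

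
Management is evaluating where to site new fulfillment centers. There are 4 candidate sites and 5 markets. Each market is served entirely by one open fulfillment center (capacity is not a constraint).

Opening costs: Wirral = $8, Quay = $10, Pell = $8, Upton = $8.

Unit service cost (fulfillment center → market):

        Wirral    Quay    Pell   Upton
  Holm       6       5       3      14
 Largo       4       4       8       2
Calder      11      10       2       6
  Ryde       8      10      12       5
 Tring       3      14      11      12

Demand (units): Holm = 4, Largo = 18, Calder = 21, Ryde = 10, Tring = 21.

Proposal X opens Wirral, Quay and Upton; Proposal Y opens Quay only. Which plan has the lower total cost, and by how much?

Proposal X: {Wirral, Quay, Upton}: Holm→Quay 5·4=20, Largo→Upton 2·18=36, Calder→Upton 6·21=126, Ryde→Upton 5·10=50, Tring→Wirral 3·21=63. Service 295; fixed 26; total 321.
Proposal Y: {Quay}: Holm→Quay 5·4=20, Largo→Quay 4·18=72, Calder→Quay 10·21=210, Ryde→Quay 10·10=100, Tring→Quay 14·21=294. Service 696; fixed 10; total 706.
Difference: |321 − 706| = 385.

Proposal X is cheaper by 385.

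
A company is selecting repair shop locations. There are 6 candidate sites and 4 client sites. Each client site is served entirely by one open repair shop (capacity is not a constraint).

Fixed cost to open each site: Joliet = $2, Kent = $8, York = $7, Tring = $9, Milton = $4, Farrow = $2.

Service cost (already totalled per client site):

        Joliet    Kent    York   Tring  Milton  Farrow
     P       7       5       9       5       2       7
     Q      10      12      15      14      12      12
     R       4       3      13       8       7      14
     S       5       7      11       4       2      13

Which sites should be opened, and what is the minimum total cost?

For any fixed open set, each client site goes to its cheapest open site; total = fixed + service.
{Joliet, Milton}: P→Milton 2, Q→Joliet 10, R→Joliet 4, S→Milton 2. Service 18; fixed 6; total 24.
{Joliet, Milton, Farrow}: P→Milton 2, Q→Joliet 10, R→Joliet 4, S→Milton 2. Service 18; fixed 8; total 26.
{Milton}: service 23 + fixed 4 = 27
{Joliet, Kent, York, Tring, Milton, Farrow}: service 17 + fixed 32 = 49
No other subset beats 24.

Open Joliet and Milton; minimum total cost 24.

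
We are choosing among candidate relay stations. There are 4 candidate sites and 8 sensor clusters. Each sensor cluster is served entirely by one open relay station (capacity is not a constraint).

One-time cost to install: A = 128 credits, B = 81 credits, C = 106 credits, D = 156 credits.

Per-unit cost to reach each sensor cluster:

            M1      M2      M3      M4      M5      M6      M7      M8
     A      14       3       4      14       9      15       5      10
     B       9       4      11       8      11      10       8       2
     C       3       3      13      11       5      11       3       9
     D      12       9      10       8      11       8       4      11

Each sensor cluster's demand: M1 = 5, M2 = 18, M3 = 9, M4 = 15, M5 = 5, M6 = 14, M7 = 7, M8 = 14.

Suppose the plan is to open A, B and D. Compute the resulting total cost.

Each sensor cluster is assigned to its cheapest site among the open ones.
{A, B, D}: M1→B 9·5=45, M2→A 3·18=54, M3→A 4·9=36, M4→B 8·15=120, M5→A 9·5=45, M6→D 8·14=112, M7→D 4·7=28, M8→B 2·14=28. Service 468; fixed 365; total 833.

Total cost: 833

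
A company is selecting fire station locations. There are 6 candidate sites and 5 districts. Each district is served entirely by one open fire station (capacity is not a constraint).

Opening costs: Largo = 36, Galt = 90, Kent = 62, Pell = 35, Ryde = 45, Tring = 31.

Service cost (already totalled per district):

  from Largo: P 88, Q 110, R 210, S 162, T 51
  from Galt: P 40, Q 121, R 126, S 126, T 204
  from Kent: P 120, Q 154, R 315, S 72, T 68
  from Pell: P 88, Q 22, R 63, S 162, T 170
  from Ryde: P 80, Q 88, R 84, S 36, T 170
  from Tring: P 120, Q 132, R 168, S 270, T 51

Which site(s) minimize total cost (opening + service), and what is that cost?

For any fixed open set, each district goes to its cheapest open site; total = fixed + service.
{Pell, Ryde, Tring}: P→Ryde 80, Q→Pell 22, R→Pell 63, S→Ryde 36, T→Tring 51. Service 252; fixed 111; total 363.
{Largo, Pell, Ryde}: service 252 + fixed 116 = 368
{Largo, Pell, Ryde, Tring}: P→Ryde 80, Q→Pell 22, R→Pell 63, S→Ryde 36, T→Largo 51. Service 252; fixed 147; total 399.
{Largo, Galt, Kent, Pell, Ryde, Tring}: service 212 + fixed 299 = 511
No other subset beats 363.

Open Pell, Ryde and Tring; minimum total cost 363.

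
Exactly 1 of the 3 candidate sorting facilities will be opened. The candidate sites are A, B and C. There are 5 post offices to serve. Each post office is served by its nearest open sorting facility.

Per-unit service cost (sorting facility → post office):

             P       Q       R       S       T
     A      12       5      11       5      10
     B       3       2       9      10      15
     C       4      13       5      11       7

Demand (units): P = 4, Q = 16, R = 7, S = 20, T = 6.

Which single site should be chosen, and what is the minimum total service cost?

Choose A only; total service cost 365.

With exactly 1 open, each post office uses its cheapest among the chosen.
{A}: P→A 12·4=48, Q→A 5·16=80, R→A 11·7=77, S→A 5·20=100, T→A 10·6=60. Service cost 365.
{B}: service cost 397
{C}: service cost 521
Among all 3 size-1 choices, {A} is lowest.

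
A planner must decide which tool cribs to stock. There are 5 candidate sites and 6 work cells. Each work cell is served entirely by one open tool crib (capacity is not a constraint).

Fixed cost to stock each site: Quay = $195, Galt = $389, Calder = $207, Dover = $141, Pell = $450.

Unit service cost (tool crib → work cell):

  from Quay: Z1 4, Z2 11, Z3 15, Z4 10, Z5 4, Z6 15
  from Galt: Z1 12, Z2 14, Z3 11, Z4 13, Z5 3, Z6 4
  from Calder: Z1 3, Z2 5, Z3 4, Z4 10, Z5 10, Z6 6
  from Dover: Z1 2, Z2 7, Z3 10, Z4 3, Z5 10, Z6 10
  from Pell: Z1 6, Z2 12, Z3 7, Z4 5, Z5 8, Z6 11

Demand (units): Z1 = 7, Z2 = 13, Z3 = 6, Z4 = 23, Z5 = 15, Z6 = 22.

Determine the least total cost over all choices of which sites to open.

For any fixed open set, each work cell goes to its cheapest open site; total = fixed + service.
{Dover}: Z1→Dover 2·7=14, Z2→Dover 7·13=91, Z3→Dover 10·6=60, Z4→Dover 3·23=69, Z5→Dover 10·15=150, Z6→Dover 10·22=220. Service 604; fixed 141; total 745.
{Calder, Dover}: service 454 + fixed 348 = 802
{Calder}: Z1→Calder 3·7=21, Z2→Calder 5·13=65, Z3→Calder 4·6=24, Z4→Calder 10·23=230, Z5→Calder 10·15=150, Z6→Calder 6·22=132. Service 622; fixed 207; total 829.
{Quay, Galt, Calder, Dover, Pell}: service 305 + fixed 1382 = 1687
No other subset beats 745.

Minimum total cost: 745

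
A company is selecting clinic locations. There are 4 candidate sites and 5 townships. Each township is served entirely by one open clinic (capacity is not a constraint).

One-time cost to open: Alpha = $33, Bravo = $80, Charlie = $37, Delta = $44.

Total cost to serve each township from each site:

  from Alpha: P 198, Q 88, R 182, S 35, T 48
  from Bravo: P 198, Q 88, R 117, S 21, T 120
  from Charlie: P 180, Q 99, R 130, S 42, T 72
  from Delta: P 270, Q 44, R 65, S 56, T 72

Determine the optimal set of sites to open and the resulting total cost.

Open Alpha and Delta; minimum total cost 467.

For any fixed open set, each township goes to its cheapest open site; total = fixed + service.
{Alpha, Delta}: P→Alpha 198, Q→Delta 44, R→Delta 65, S→Alpha 35, T→Alpha 48. Service 390; fixed 77; total 467.
{Charlie, Delta}: service 403 + fixed 81 = 484
{Alpha, Charlie, Delta}: service 372 + fixed 114 = 486
{Alpha, Bravo, Charlie, Delta}: service 358 + fixed 194 = 552
No other subset beats 467.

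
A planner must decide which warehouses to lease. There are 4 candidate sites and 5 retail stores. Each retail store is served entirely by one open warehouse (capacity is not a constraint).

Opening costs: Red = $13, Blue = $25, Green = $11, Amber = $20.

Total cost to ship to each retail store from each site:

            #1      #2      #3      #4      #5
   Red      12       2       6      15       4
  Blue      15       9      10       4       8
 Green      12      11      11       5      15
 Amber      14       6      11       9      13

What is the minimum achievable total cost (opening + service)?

Minimum total cost: 52

For any fixed open set, each retail store goes to its cheapest open site; total = fixed + service.
{Red}: #1→Red 12, #2→Red 2, #3→Red 6, #4→Red 15, #5→Red 4. Service 39; fixed 13; total 52.
{Red, Green}: #1→Red 12, #2→Red 2, #3→Red 6, #4→Green 5, #5→Red 4. Service 29; fixed 24; total 53.
{Green}: service 54 + fixed 11 = 65
{Red, Blue, Green, Amber}: #1→Red 12, #2→Red 2, #3→Red 6, #4→Blue 4, #5→Red 4. Service 28; fixed 69; total 97.
No other subset beats 52.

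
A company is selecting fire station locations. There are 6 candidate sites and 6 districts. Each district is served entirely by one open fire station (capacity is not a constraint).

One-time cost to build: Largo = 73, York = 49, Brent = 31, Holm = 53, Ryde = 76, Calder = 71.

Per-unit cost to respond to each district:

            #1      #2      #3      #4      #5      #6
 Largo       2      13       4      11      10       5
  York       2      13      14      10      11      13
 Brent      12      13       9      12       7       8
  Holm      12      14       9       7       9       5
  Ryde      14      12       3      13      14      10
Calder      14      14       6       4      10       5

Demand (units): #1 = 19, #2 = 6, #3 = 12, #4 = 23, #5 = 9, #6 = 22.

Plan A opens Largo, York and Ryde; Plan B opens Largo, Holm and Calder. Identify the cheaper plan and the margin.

Plan B is cheaper by 130.

Plan A: {Largo, York, Ryde}: #1→Largo 2·19=38, #2→Ryde 12·6=72, #3→Ryde 3·12=36, #4→York 10·23=230, #5→Largo 10·9=90, #6→Largo 5·22=110. Service 576; fixed 198; total 774.
Plan B: {Largo, Holm, Calder}: #1→Largo 2·19=38, #2→Largo 13·6=78, #3→Largo 4·12=48, #4→Calder 4·23=92, #5→Holm 9·9=81, #6→Largo 5·22=110. Service 447; fixed 197; total 644.
Difference: |774 − 644| = 130.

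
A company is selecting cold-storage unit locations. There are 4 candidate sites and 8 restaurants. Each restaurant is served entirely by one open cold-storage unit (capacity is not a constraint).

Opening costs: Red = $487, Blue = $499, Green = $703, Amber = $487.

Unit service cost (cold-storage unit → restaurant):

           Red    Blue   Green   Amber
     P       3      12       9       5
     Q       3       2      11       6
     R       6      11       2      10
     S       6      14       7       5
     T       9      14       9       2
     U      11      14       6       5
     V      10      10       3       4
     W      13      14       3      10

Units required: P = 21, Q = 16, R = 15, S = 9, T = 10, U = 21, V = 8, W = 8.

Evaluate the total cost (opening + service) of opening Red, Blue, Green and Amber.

Total cost: 2519

Each restaurant is assigned to its cheapest site among the open ones.
{Red, Blue, Green, Amber}: P→Red 3·21=63, Q→Blue 2·16=32, R→Green 2·15=30, S→Amber 5·9=45, T→Amber 2·10=20, U→Amber 5·21=105, V→Green 3·8=24, W→Green 3·8=24. Service 343; fixed 2176; total 2519.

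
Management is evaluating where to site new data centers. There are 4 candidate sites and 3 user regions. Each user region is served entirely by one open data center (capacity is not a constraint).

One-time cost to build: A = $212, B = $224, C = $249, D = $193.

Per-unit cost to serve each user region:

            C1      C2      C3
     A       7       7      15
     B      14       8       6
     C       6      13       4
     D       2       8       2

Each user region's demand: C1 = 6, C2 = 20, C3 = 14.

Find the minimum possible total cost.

For any fixed open set, each user region goes to its cheapest open site; total = fixed + service.
{D}: C1→D 2·6=12, C2→D 8·20=160, C3→D 2·14=28. Service 200; fixed 193; total 393.
{B}: C1→B 14·6=84, C2→B 8·20=160, C3→B 6·14=84. Service 328; fixed 224; total 552.
{A, D}: service 180 + fixed 405 = 585
{A, B, C, D}: service 180 + fixed 878 = 1058
No other subset beats 393.

Minimum total cost: 393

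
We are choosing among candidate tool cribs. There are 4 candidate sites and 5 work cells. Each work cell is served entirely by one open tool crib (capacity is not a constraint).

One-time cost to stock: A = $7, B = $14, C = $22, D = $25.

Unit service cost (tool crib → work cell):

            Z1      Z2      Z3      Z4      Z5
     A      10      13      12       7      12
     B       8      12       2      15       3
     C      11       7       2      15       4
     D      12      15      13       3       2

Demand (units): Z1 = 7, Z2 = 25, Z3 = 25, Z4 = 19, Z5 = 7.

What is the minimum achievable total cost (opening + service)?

Minimum total cost: 413

For any fixed open set, each work cell goes to its cheapest open site; total = fixed + service.
{B, C, D}: Z1→B 8·7=56, Z2→C 7·25=175, Z3→B 2·25=50, Z4→D 3·19=57, Z5→D 2·7=14. Service 352; fixed 61; total 413.
{A, B, C, D}: Z1→B 8·7=56, Z2→C 7·25=175, Z3→B 2·25=50, Z4→D 3·19=57, Z5→D 2·7=14. Service 352; fixed 68; total 420.
{A, C, D}: service 366 + fixed 54 = 420
{A}: Z1→A 10·7=70, Z2→A 13·25=325, Z3→A 12·25=300, Z4→A 7·19=133, Z5→A 12·7=84. Service 912; fixed 7; total 919.
No other subset beats 413.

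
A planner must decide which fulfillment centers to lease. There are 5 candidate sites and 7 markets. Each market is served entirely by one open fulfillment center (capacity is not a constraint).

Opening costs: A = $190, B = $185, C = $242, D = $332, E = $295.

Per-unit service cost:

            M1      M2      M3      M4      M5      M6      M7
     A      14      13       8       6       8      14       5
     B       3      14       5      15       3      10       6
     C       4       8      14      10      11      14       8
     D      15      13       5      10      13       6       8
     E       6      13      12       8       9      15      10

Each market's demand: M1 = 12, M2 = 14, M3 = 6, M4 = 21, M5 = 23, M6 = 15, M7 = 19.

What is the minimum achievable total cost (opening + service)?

For any fixed open set, each market goes to its cheapest open site; total = fixed + service.
{A, B}: M1→B 3·12=36, M2→A 13·14=182, M3→B 5·6=30, M4→A 6·21=126, M5→B 3·23=69, M6→B 10·15=150, M7→A 5·19=95. Service 688; fixed 375; total 1063.
{B}: service 910 + fixed 185 = 1095
{B, C}: service 721 + fixed 427 = 1148
{A, B, C, D, E}: M1→B 3·12=36, M2→C 8·14=112, M3→B 5·6=30, M4→A 6·21=126, M5→B 3·23=69, M6→D 6·15=90, M7→A 5·19=95. Service 558; fixed 1244; total 1802.
No other subset beats 1063.

Minimum total cost: 1063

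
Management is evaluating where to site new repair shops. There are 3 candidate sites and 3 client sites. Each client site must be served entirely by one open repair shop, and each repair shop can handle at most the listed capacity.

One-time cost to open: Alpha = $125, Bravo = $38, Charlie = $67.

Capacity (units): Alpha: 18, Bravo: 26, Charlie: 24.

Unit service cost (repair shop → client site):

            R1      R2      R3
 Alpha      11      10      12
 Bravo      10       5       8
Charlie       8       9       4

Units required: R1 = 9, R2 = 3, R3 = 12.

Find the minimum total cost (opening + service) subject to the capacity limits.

Minimum total cost: 214

Open {Charlie}: R1→Charlie 8·9=72, R2→Charlie 9·3=27, R3→Charlie 4·12=48.
Loads: Charlie carries 24/24. Service 147; fixed 67; total 214.
Next best feasible plan costs 239.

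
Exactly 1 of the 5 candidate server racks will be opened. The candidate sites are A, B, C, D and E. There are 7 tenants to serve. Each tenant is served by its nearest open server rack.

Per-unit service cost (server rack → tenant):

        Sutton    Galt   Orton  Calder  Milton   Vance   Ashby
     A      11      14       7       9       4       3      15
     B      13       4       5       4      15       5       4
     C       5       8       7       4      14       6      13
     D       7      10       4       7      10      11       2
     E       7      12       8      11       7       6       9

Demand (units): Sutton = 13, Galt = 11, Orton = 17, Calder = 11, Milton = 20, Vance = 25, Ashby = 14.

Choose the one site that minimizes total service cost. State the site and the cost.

With exactly 1 open, each tenant uses its cheapest among the chosen.
{B}: Sutton→B 13·13=169, Galt→B 4·11=44, Orton→B 5·17=85, Calder→B 4·11=44, Milton→B 15·20=300, Vance→B 5·25=125, Ashby→B 4·14=56. Service cost 823.
{D}: service cost 849
{A}: service cost 880
Among all 5 size-1 choices, {B} is lowest.

Choose B only; total service cost 823.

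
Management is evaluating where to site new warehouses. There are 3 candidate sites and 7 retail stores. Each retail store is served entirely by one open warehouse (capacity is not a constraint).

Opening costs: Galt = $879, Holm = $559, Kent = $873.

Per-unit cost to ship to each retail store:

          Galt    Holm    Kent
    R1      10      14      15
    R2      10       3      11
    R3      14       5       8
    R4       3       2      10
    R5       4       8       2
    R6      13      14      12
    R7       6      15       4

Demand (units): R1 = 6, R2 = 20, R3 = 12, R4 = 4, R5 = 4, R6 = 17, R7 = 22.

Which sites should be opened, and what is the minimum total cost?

Open Holm only; minimum total cost 1371.

For any fixed open set, each retail store goes to its cheapest open site; total = fixed + service.
{Holm}: R1→Holm 14·6=84, R2→Holm 3·20=60, R3→Holm 5·12=60, R4→Holm 2·4=8, R5→Holm 8·4=32, R6→Holm 14·17=238, R7→Holm 15·22=330. Service 812; fixed 559; total 1371.
{Kent}: R1→Kent 15·6=90, R2→Kent 11·20=220, R3→Kent 8·12=96, R4→Kent 10·4=40, R5→Kent 2·4=8, R6→Kent 12·17=204, R7→Kent 4·22=88. Service 746; fixed 873; total 1619.
{Galt}: R1→Galt 10·6=60, R2→Galt 10·20=200, R3→Galt 14·12=168, R4→Galt 3·4=12, R5→Galt 4·4=16, R6→Galt 13·17=221, R7→Galt 6·22=132. Service 809; fixed 879; total 1688.
{Galt, Holm, Kent}: service 488 + fixed 2311 = 2799
No other subset beats 1371.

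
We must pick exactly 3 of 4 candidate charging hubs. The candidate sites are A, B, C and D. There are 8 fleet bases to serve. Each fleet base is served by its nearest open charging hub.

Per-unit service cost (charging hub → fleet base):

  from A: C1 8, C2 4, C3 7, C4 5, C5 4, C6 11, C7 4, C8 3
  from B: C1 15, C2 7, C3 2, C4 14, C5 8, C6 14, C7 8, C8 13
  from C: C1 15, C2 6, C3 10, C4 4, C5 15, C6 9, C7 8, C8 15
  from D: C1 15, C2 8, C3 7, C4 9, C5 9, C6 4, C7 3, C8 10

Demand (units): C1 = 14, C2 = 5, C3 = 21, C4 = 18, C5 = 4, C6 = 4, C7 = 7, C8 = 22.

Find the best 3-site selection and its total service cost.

With exactly 3 open, each fleet base uses its cheapest among the chosen.
{A, B, D}: C1→A 8·14=112, C2→A 4·5=20, C3→B 2·21=42, C4→A 5·18=90, C5→A 4·4=16, C6→D 4·4=16, C7→D 3·7=21, C8→A 3·22=66. Service cost 383.
{A, B, C}: service cost 392
{A, C, D}: service cost 470
Among all 4 size-3 choices, {A, B, D} is lowest.

Choose A, B and D; total service cost 383.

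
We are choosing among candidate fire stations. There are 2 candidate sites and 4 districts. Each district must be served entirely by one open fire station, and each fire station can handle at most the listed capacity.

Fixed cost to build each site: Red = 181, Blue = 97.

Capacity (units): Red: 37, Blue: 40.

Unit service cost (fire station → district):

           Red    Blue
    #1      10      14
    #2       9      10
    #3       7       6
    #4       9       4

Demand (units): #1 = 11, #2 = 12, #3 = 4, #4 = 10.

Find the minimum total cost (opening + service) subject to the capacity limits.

Minimum total cost: 435

Open {Blue}: #1→Blue 14·11=154, #2→Blue 10·12=120, #3→Blue 6·4=24, #4→Blue 4·10=40.
Loads: Blue carries 37/40. Service 338; fixed 97; total 435.
Next best feasible plan costs 517.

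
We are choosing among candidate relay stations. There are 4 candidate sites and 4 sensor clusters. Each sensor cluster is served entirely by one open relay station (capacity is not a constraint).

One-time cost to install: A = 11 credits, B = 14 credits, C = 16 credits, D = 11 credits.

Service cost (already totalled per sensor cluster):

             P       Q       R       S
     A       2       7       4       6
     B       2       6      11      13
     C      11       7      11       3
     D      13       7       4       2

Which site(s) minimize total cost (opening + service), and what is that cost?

For any fixed open set, each sensor cluster goes to its cheapest open site; total = fixed + service.
{A}: P→A 2, Q→A 7, R→A 4, S→A 6. Service 19; fixed 11; total 30.
{A, D}: service 15 + fixed 22 = 37
{D}: P→D 13, Q→D 7, R→D 4, S→D 2. Service 26; fixed 11; total 37.
{A, B, C, D}: service 14 + fixed 52 = 66
No other subset beats 30.

Open A only; minimum total cost 30.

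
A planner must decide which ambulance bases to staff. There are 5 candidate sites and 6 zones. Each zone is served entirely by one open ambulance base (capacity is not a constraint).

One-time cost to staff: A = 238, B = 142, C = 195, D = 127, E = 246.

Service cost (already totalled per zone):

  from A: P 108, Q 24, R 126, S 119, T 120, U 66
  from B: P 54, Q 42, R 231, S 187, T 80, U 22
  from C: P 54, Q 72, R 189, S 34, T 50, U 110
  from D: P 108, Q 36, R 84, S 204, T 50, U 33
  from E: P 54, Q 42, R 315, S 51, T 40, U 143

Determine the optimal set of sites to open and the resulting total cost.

For any fixed open set, each zone goes to its cheapest open site; total = fixed + service.
{C, D}: P→C 54, Q→D 36, R→D 84, S→C 34, T→C 50, U→D 33. Service 291; fixed 322; total 613.
{D}: P→D 108, Q→D 36, R→D 84, S→D 204, T→D 50, U→D 33. Service 515; fixed 127; total 642.
{D, E}: P→E 54, Q→D 36, R→D 84, S→E 51, T→E 40, U→D 33. Service 298; fixed 373; total 671.
{A, B, C, D, E}: P→B 54, Q→A 24, R→D 84, S→C 34, T→E 40, U→B 22. Service 258; fixed 948; total 1206.
No other subset beats 613.

Open C and D; minimum total cost 613.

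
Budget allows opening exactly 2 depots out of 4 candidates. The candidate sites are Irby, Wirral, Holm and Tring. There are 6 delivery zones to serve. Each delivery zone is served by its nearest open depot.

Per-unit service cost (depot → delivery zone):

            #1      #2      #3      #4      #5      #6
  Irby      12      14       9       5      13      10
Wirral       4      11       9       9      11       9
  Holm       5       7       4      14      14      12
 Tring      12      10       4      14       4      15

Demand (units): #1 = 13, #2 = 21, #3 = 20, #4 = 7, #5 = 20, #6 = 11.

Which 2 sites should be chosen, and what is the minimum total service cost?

Choose Wirral and Tring; total service cost 584.

With exactly 2 open, each delivery zone uses its cheapest among the chosen.
{Wirral, Tring}: #1→Wirral 4·13=52, #2→Tring 10·21=210, #3→Tring 4·20=80, #4→Wirral 9·7=63, #5→Tring 4·20=80, #6→Wirral 9·11=99. Service cost 584.
{Holm, Tring}: service cost 602
{Wirral, Holm}: service cost 661
Among all 6 size-2 choices, {Wirral, Tring} is lowest.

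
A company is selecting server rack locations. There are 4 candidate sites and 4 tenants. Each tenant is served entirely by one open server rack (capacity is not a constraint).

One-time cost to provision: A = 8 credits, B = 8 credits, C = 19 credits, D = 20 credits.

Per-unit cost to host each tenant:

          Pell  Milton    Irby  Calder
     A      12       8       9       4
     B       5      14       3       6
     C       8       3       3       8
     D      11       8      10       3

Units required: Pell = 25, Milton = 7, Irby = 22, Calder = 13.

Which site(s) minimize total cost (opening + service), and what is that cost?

Open B, C and D; minimum total cost 298.

For any fixed open set, each tenant goes to its cheapest open site; total = fixed + service.
{B, C, D}: Pell→B 5·25=125, Milton→C 3·7=21, Irby→B 3·22=66, Calder→D 3·13=39. Service 251; fixed 47; total 298.
{A, B, C}: service 264 + fixed 35 = 299
{A, B, C, D}: Pell→B 5·25=125, Milton→C 3·7=21, Irby→B 3·22=66, Calder→D 3·13=39. Service 251; fixed 55; total 306.
{A}: service 606 + fixed 8 = 614
No other subset beats 298.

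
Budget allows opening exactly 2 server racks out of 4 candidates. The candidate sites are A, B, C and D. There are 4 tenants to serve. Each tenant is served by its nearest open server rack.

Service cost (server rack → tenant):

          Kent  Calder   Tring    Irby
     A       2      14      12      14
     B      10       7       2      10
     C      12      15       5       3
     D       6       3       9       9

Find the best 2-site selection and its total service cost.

With exactly 2 open, each tenant uses its cheapest among the chosen.
{C, D}: Kent→D 6, Calder→D 3, Tring→C 5, Irby→C 3. Service cost 17.
{B, D}: service cost 20
{A, B}: service cost 21
Among all 6 size-2 choices, {C, D} is lowest.

Choose C and D; total service cost 17.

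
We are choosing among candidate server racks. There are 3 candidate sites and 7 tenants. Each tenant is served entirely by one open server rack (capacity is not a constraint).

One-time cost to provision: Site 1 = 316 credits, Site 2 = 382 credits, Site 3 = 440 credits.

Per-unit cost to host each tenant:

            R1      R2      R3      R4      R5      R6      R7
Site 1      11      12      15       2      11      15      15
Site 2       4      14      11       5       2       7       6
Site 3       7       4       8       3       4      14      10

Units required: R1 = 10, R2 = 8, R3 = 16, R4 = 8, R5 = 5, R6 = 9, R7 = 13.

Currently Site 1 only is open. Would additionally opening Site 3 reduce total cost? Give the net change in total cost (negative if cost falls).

No — net change +115 (cost rises by 115).

Current service cost with {Site 1}: 847.
Adding Site 3: each tenant re-picks its cheapest; new service cost 522, saving 325.
Extra fixed cost: 440. Net change = 440 − 325 = 115.
(Totals: 1163 → 1278.)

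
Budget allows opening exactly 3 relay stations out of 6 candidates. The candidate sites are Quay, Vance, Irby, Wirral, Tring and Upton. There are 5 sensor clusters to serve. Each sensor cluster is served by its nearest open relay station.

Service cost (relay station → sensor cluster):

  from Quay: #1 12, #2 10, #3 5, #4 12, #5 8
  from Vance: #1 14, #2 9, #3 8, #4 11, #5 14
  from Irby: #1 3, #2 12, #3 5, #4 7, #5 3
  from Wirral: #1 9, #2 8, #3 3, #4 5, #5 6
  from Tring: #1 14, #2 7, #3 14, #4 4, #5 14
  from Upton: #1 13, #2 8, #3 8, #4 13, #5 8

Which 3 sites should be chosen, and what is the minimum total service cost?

With exactly 3 open, each sensor cluster uses its cheapest among the chosen.
{Irby, Wirral, Tring}: #1→Irby 3, #2→Tring 7, #3→Wirral 3, #4→Tring 4, #5→Irby 3. Service cost 20.
{Quay, Irby, Wirral}: service cost 22
{Quay, Irby, Tring}: service cost 22
Among all 20 size-3 choices, {Irby, Wirral, Tring} is lowest.

Choose Irby, Wirral and Tring; total service cost 20.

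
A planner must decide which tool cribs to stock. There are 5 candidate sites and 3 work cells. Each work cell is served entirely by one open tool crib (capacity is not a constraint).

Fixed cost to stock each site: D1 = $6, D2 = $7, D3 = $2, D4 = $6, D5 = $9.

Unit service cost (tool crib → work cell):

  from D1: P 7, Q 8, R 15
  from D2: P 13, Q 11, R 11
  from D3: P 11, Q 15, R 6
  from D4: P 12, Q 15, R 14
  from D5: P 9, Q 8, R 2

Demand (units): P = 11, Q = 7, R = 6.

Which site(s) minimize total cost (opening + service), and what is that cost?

For any fixed open set, each work cell goes to its cheapest open site; total = fixed + service.
{D1, D5}: P→D1 7·11=77, Q→D1 8·7=56, R→D5 2·6=12. Service 145; fixed 15; total 160.
{D1, D3, D5}: service 145 + fixed 17 = 162
{D1, D4, D5}: P→D1 7·11=77, Q→D1 8·7=56, R→D5 2·6=12. Service 145; fixed 21; total 166.
{D1, D2, D3, D4, D5}: service 145 + fixed 30 = 175
No other subset beats 160.

Open D1 and D5; minimum total cost 160.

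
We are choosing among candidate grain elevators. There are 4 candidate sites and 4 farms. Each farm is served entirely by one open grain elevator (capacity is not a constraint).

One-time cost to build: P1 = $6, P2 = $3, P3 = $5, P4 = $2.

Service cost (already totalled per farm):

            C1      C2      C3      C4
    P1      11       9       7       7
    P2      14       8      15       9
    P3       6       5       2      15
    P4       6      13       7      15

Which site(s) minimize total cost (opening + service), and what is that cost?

Open P2 and P3; minimum total cost 30.

For any fixed open set, each farm goes to its cheapest open site; total = fixed + service.
{P2, P3}: C1→P3 6, C2→P3 5, C3→P3 2, C4→P2 9. Service 22; fixed 8; total 30.
{P1, P3}: service 20 + fixed 11 = 31
{P2, P3, P4}: C1→P3 6, C2→P3 5, C3→P3 2, C4→P2 9. Service 22; fixed 10; total 32.
{P1, P2, P3, P4}: service 20 + fixed 16 = 36
No other subset beats 30.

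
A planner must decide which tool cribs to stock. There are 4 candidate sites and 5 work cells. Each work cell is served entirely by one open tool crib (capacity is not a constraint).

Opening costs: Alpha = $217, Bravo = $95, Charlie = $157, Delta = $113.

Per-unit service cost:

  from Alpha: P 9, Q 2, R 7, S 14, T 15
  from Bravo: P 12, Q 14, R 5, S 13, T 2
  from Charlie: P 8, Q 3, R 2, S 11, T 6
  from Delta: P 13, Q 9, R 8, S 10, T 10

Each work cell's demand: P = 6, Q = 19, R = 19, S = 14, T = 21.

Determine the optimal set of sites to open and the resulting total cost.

Open Charlie only; minimum total cost 580.

For any fixed open set, each work cell goes to its cheapest open site; total = fixed + service.
{Charlie}: P→Charlie 8·6=48, Q→Charlie 3·19=57, R→Charlie 2·19=38, S→Charlie 11·14=154, T→Charlie 6·21=126. Service 423; fixed 157; total 580.
{Bravo, Charlie}: P→Charlie 8·6=48, Q→Charlie 3·19=57, R→Charlie 2·19=38, S→Charlie 11·14=154, T→Bravo 2·21=42. Service 339; fixed 252; total 591.
{Charlie, Delta}: P→Charlie 8·6=48, Q→Charlie 3·19=57, R→Charlie 2·19=38, S→Delta 10·14=140, T→Charlie 6·21=126. Service 409; fixed 270; total 679.
{Alpha, Bravo, Charlie, Delta}: P→Charlie 8·6=48, Q→Alpha 2·19=38, R→Charlie 2·19=38, S→Delta 10·14=140, T→Bravo 2·21=42. Service 306; fixed 582; total 888.
(All 15 nonempty subsets were checked; Charlie only is lowest.)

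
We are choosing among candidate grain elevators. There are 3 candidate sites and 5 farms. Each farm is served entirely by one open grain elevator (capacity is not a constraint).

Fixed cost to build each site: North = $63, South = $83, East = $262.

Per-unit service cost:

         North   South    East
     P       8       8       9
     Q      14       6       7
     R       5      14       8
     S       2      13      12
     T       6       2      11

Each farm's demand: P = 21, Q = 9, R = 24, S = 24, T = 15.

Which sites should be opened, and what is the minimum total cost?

Open North and South; minimum total cost 566.

For any fixed open set, each farm goes to its cheapest open site; total = fixed + service.
{North, South}: P→North 8·21=168, Q→South 6·9=54, R→North 5·24=120, S→North 2·24=48, T→South 2·15=30. Service 420; fixed 146; total 566.
{North}: service 552 + fixed 63 = 615
{North, East}: service 489 + fixed 325 = 814
{North, South, East}: service 420 + fixed 408 = 828
No other subset beats 566.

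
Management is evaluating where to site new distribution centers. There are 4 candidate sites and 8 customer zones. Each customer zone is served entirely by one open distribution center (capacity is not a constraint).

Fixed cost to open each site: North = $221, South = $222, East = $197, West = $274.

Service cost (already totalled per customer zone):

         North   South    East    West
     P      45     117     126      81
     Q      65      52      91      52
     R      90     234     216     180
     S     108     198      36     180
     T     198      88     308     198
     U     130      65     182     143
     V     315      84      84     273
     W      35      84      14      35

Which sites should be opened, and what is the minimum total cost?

Open North and South; minimum total cost 1010.

For any fixed open set, each customer zone goes to its cheapest open site; total = fixed + service.
{North, South}: P→North 45, Q→South 52, R→North 90, S→North 108, T→South 88, U→South 65, V→South 84, W→North 35. Service 567; fixed 443; total 1010.
{North, East}: service 662 + fixed 418 = 1080
{South, East}: service 672 + fixed 419 = 1091
{North, South, East, West}: service 474 + fixed 914 = 1388
No other subset beats 1010.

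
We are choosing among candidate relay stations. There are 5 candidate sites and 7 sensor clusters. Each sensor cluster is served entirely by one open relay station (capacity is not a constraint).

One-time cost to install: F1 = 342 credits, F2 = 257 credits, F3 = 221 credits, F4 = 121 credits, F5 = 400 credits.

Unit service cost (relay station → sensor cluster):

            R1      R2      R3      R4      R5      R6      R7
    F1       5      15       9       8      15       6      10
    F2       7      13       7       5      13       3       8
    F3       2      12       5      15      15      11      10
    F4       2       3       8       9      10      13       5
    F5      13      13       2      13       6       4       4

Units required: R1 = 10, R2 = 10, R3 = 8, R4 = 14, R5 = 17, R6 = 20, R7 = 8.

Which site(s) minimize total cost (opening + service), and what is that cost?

For any fixed open set, each sensor cluster goes to its cheapest open site; total = fixed + service.
{F2, F4}: R1→F4 2·10=20, R2→F4 3·10=30, R3→F2 7·8=56, R4→F2 5·14=70, R5→F4 10·17=170, R6→F2 3·20=60, R7→F4 5·8=40. Service 446; fixed 378; total 824.
{F4}: service 710 + fixed 121 = 831
{F4, F5}: R1→F4 2·10=20, R2→F4 3·10=30, R3→F5 2·8=16, R4→F4 9·14=126, R5→F5 6·17=102, R6→F5 4·20=80, R7→F5 4·8=32. Service 406; fixed 521; total 927.
{F1, F2, F3, F4, F5}: service 330 + fixed 1341 = 1671
No other subset beats 824.

Open F2 and F4; minimum total cost 824.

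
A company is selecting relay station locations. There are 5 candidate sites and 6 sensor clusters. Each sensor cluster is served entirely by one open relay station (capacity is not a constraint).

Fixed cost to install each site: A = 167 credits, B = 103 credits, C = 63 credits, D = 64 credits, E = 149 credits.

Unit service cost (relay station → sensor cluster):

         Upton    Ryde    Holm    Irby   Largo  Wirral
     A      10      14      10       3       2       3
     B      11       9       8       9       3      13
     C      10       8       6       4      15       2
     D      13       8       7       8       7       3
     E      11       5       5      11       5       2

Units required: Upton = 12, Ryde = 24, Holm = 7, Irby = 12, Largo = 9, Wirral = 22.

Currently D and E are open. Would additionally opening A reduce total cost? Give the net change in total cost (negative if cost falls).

No — net change +68 (cost rises by 68).

Current service cost with {D, E}: 472.
Adding A: each sensor cluster re-picks its cheapest; new service cost 373, saving 99.
Extra fixed cost: 167. Net change = 167 − 99 = 68.
(Totals: 685 → 753.)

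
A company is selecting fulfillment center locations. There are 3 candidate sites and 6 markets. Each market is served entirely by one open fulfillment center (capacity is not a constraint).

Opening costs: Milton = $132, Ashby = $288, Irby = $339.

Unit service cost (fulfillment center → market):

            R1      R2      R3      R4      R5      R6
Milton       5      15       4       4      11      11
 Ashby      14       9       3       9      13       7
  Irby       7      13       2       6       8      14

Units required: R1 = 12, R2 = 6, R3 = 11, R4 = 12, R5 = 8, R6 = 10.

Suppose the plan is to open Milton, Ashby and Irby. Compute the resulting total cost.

Each market is assigned to its cheapest site among the open ones.
{Milton, Ashby, Irby}: R1→Milton 5·12=60, R2→Ashby 9·6=54, R3→Irby 2·11=22, R4→Milton 4·12=48, R5→Irby 8·8=64, R6→Ashby 7·10=70. Service 318; fixed 759; total 1077.

Total cost: 1077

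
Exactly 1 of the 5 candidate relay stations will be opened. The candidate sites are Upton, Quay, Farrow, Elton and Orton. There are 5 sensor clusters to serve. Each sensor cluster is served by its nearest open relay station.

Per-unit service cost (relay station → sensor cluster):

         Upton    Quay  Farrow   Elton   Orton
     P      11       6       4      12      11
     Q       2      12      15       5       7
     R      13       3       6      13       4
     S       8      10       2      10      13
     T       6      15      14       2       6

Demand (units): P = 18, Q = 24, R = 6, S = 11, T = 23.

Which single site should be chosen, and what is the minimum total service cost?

With exactly 1 open, each sensor cluster uses its cheapest among the chosen.
{Upton}: P→Upton 11·18=198, Q→Upton 2·24=48, R→Upton 13·6=78, S→Upton 8·11=88, T→Upton 6·23=138. Service cost 550.
{Elton}: service cost 570
{Orton}: service cost 671
Among all 5 size-1 choices, {Upton} is lowest.

Choose Upton only; total service cost 550.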